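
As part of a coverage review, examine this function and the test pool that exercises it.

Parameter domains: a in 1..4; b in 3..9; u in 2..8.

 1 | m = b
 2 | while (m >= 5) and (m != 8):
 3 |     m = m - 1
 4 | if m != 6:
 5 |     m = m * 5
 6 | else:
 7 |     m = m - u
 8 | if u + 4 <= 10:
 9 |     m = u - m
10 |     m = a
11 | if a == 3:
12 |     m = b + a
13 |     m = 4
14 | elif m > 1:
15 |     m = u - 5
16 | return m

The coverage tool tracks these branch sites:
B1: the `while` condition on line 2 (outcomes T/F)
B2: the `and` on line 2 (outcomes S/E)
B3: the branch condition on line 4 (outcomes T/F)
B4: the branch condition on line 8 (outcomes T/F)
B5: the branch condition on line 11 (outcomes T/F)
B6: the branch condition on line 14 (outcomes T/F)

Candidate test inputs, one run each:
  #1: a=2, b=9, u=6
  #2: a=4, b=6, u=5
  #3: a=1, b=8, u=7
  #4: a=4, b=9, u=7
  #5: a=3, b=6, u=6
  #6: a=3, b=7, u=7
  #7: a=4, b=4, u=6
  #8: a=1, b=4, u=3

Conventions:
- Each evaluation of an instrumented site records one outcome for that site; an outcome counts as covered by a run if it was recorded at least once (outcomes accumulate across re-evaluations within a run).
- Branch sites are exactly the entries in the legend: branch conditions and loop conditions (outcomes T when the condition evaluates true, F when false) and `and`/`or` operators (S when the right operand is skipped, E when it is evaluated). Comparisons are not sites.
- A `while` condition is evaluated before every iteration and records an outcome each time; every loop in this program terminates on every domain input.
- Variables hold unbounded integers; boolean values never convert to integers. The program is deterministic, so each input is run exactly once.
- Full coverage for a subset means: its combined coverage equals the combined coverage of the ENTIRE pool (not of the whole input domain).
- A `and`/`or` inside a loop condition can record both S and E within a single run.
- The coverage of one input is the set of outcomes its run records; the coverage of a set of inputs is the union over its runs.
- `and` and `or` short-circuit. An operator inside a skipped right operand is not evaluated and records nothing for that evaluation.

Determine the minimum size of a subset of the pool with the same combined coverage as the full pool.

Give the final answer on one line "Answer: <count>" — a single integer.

input #1 (a=2, b=9, u=6): events B2->E, B1->T, B2->E, B1->F, B3->T, B4->T, B5->F, B6->T; covers B1=T, B1=F, B2=E, B3=T, B4=T, B5=F, B6=T
input #2 (a=4, b=6, u=5): events B2->E, B1->T, B2->E, B1->T, B2->S, B1->F, B3->T, B4->T, B5->F, B6->T; covers B1=T, B1=F, B2=S, B2=E, B3=T, B4=T, B5=F, B6=T
input #3 (a=1, b=8, u=7): events B2->E, B1->F, B3->T, B4->F, B5->F, B6->T; covers B1=F, B2=E, B3=T, B4=F, B5=F, B6=T
input #4 (a=4, b=9, u=7): events B2->E, B1->T, B2->E, B1->F, B3->T, B4->F, B5->F, B6->T; covers B1=T, B1=F, B2=E, B3=T, B4=F, B5=F, B6=T
input #5 (a=3, b=6, u=6): events B2->E, B1->T, B2->E, B1->T, B2->S, B1->F, B3->T, B4->T, B5->T; covers B1=T, B1=F, B2=S, B2=E, B3=T, B4=T, B5=T
input #6 (a=3, b=7, u=7): events B2->E, B1->T, B2->E, B1->T, B2->E, B1->T, B2->S, B1->F, B3->T, B4->F, B5->T; covers B1=T, B1=F, B2=S, B2=E, B3=T, B4=F, B5=T
input #7 (a=4, b=4, u=6): events B2->S, B1->F, B3->T, B4->T, B5->F, B6->T; covers B1=F, B2=S, B3=T, B4=T, B5=F, B6=T
input #8 (a=1, b=4, u=3): events B2->S, B1->F, B3->T, B4->T, B5->F, B6->F; covers B1=F, B2=S, B3=T, B4=T, B5=F, B6=F
union over all inputs: B1=T, B1=F, B2=S, B2=E, B3=T, B4=T, B4=F, B5=T, B5=F, B6=T, B6=F (11 outcomes)
every size-1 subset falls short of the 11 outcomes (best: 8/11)
every size-2 subset falls short of the 11 outcomes (best: 10/11)
at size 3, {1, 6, 8} reaches all 11 outcomes; every lexicographically earlier size-3 subset fails

Answer: 3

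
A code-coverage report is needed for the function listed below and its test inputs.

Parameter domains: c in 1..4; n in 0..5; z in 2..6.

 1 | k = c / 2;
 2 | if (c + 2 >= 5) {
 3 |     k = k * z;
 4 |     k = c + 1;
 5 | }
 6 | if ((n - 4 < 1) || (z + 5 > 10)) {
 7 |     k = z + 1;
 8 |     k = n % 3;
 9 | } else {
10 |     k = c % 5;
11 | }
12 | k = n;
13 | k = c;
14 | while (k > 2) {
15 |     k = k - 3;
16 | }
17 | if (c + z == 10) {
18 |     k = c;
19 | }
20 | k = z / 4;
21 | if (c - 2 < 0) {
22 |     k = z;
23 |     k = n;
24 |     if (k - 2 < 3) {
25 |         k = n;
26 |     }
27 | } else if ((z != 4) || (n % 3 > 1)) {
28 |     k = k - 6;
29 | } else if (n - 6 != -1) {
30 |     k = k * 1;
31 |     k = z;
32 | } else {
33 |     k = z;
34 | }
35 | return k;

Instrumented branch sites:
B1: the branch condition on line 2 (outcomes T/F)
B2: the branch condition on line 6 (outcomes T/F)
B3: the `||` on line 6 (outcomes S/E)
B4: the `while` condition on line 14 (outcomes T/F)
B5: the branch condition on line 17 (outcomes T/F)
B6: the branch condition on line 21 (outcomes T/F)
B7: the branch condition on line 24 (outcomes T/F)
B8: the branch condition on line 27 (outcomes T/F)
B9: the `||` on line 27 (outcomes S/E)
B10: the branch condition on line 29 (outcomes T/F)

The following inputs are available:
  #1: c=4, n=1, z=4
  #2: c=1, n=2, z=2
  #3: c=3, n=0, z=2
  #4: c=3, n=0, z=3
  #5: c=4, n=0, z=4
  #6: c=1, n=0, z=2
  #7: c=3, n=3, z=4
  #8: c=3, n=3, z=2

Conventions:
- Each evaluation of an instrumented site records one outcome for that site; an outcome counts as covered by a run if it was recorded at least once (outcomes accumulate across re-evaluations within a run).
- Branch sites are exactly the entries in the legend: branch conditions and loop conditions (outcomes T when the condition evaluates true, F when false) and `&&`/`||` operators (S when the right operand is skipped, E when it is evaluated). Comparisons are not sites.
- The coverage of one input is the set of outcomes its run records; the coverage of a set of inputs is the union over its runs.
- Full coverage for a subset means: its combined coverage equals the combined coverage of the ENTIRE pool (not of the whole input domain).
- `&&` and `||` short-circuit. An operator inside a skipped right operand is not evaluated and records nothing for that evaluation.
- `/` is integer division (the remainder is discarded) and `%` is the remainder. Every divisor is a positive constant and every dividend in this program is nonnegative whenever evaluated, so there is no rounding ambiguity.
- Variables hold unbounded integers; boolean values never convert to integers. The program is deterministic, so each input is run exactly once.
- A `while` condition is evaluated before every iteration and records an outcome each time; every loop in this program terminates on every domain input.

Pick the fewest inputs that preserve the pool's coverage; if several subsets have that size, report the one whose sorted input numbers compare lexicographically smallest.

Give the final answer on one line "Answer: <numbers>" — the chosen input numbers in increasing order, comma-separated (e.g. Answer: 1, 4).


input #1, c=4, n=1, z=4: events B1->T, B3->S, B2->T, B4->T, B4->F, B5->F, B6->F, B9->E, B8->F, B10->T; outcomes B1=T, B2=T, B3=S, B4=T, B4=F, B5=F, B6=F, B8=F, B9=E, B10=T
input #2, c=1, n=2, z=2: events B1->F, B3->S, B2->T, B4->F, B5->F, B6->T, B7->T; outcomes B1=F, B2=T, B3=S, B4=F, B5=F, B6=T, B7=T
input #3, c=3, n=0, z=2: events B1->T, B3->S, B2->T, B4->T, B4->F, B5->F, B6->F, B9->S, B8->T; outcomes B1=T, B2=T, B3=S, B4=T, B4=F, B5=F, B6=F, B8=T, B9=S
input #4, c=3, n=0, z=3: events B1->T, B3->S, B2->T, B4->T, B4->F, B5->F, B6->F, B9->S, B8->T; outcomes B1=T, B2=T, B3=S, B4=T, B4=F, B5=F, B6=F, B8=T, B9=S
input #5, c=4, n=0, z=4: events B1->T, B3->S, B2->T, B4->T, B4->F, B5->F, B6->F, B9->E, B8->F, B10->T; outcomes B1=T, B2=T, B3=S, B4=T, B4=F, B5=F, B6=F, B8=F, B9=E, B10=T
input #6, c=1, n=0, z=2: events B1->F, B3->S, B2->T, B4->F, B5->F, B6->T, B7->T; outcomes B1=F, B2=T, B3=S, B4=F, B5=F, B6=T, B7=T
input #7, c=3, n=3, z=4: events B1->T, B3->S, B2->T, B4->T, B4->F, B5->F, B6->F, B9->E, B8->F, B10->T; outcomes B1=T, B2=T, B3=S, B4=T, B4=F, B5=F, B6=F, B8=F, B9=E, B10=T
input #8, c=3, n=3, z=2: events B1->T, B3->S, B2->T, B4->T, B4->F, B5->F, B6->F, B9->S, B8->T; outcomes B1=T, B2=T, B3=S, B4=T, B4=F, B5=F, B6=F, B8=T, B9=S
the full pool covers 15 outcomes: B1=T, B1=F, B2=T, B3=S, B4=T, B4=F, B5=F, B6=T, B6=F, B7=T, B8=T, B8=F, B9=S, B9=E, B10=T
size 1 is not enough: best union over all size-1 subsets is 10/15
size 2 is not enough: best union over all size-2 subsets is 13/15
size 3: inputs {1, 2, 3} cover all 15 outcomes, and no lexicographically smaller subset of this size does
Answer: 1, 2, 3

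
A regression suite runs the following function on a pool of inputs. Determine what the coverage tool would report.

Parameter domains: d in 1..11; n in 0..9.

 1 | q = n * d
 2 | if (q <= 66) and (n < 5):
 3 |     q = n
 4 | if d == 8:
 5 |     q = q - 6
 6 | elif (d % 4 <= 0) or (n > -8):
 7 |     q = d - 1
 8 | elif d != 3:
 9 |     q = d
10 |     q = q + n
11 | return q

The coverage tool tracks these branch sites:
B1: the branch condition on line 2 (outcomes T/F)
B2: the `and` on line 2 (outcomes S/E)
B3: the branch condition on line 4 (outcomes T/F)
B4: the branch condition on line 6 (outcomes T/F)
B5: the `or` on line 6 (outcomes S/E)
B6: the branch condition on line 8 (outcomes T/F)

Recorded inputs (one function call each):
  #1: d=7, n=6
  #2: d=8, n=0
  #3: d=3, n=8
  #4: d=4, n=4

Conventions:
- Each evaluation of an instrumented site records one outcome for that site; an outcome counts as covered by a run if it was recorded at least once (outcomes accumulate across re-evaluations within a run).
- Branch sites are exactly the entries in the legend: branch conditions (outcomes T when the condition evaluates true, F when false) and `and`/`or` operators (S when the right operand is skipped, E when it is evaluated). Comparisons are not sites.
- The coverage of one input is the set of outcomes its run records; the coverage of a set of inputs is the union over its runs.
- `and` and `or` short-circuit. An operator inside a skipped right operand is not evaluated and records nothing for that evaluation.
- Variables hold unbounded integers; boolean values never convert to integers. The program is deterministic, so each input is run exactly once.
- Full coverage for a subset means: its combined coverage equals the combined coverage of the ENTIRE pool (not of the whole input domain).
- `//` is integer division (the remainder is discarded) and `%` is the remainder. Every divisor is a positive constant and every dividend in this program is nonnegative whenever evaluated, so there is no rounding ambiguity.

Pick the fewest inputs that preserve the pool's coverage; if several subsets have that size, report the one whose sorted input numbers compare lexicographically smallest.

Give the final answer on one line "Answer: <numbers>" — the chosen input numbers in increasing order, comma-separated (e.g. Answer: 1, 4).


run #1 (d=7, n=6) runs B2->E, B1->F, B3->F, B5->E, B4->T; records B1=F, B2=E, B3=F, B4=T, B5=E
run #2 (d=8, n=0) runs B2->E, B1->T, B3->T; records B1=T, B2=E, B3=T
run #3 (d=3, n=8) runs B2->E, B1->F, B3->F, B5->E, B4->T; records B1=F, B2=E, B3=F, B4=T, B5=E
run #4 (d=4, n=4) runs B2->E, B1->T, B3->F, B5->S, B4->T; records B1=T, B2=E, B3=F, B4=T, B5=S
the full pool covers 8 outcomes: B1=T, B1=F, B2=E, B3=T, B3=F, B4=T, B5=S, B5=E
checked all size-1 subsets: none covers 8 outcomes (max 5/8)
checked all size-2 subsets: none covers 8 outcomes (max 7/8)
size 3: inputs {1, 2, 4} cover all 8 outcomes, and no lexicographically smaller subset of this size does
Answer: 1, 2, 4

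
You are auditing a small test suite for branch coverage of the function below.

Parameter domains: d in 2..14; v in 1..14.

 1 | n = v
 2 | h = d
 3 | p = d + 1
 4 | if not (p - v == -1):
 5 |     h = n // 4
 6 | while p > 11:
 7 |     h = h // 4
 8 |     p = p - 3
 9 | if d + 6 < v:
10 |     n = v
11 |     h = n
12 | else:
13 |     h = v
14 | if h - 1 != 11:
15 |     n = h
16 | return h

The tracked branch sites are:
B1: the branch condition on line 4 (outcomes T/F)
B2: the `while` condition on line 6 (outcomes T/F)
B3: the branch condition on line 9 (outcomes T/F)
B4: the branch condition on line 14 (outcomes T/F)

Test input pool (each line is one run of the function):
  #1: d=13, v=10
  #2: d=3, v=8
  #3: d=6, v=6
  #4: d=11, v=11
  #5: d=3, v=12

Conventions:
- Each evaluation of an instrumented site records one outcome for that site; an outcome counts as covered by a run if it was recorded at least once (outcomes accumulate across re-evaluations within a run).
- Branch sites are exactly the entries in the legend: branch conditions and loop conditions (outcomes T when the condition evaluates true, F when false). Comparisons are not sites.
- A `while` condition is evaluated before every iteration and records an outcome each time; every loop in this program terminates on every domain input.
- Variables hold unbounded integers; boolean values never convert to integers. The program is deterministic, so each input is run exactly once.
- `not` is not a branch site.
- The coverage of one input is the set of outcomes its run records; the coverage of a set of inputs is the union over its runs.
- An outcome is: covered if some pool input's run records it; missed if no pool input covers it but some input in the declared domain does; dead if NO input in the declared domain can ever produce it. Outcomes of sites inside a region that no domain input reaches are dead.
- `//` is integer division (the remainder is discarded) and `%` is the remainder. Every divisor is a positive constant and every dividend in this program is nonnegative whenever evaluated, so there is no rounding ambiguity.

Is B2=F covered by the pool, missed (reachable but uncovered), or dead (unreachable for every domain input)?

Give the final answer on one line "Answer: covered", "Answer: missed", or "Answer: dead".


B2=F is recorded by pool input(s) 1, 2, 3, 4, 5 -> covered
Answer: covered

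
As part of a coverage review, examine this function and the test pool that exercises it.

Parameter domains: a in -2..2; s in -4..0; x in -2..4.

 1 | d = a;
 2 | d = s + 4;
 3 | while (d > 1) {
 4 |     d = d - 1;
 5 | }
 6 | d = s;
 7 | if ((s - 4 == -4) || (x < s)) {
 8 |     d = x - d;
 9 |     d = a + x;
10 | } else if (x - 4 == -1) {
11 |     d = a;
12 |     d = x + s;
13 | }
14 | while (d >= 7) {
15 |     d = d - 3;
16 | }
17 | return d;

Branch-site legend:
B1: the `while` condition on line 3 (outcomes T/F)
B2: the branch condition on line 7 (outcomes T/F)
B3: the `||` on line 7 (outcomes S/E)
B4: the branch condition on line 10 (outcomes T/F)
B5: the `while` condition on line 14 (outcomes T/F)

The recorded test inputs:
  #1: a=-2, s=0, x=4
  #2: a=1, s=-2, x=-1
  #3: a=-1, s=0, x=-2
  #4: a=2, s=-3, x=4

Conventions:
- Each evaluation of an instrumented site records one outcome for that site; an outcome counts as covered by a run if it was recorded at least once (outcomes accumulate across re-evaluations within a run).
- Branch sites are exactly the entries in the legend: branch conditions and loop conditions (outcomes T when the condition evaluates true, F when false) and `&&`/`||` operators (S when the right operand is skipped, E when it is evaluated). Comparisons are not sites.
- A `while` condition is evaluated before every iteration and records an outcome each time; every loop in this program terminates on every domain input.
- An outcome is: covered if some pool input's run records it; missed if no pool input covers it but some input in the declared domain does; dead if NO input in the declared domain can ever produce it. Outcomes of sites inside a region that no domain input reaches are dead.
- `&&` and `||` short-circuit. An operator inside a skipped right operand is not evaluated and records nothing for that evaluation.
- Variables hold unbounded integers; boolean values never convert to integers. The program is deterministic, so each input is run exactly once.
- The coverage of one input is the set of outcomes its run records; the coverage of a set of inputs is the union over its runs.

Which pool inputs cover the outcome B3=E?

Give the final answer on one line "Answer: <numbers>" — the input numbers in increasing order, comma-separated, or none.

input #1 (a=-2, s=0, x=4): does not produce B3=E
input #2 (a=1, s=-2, x=-1): produces B3=E
input #3 (a=-1, s=0, x=-2): does not produce B3=E
input #4 (a=2, s=-3, x=4): produces B3=E

Answer: 2, 4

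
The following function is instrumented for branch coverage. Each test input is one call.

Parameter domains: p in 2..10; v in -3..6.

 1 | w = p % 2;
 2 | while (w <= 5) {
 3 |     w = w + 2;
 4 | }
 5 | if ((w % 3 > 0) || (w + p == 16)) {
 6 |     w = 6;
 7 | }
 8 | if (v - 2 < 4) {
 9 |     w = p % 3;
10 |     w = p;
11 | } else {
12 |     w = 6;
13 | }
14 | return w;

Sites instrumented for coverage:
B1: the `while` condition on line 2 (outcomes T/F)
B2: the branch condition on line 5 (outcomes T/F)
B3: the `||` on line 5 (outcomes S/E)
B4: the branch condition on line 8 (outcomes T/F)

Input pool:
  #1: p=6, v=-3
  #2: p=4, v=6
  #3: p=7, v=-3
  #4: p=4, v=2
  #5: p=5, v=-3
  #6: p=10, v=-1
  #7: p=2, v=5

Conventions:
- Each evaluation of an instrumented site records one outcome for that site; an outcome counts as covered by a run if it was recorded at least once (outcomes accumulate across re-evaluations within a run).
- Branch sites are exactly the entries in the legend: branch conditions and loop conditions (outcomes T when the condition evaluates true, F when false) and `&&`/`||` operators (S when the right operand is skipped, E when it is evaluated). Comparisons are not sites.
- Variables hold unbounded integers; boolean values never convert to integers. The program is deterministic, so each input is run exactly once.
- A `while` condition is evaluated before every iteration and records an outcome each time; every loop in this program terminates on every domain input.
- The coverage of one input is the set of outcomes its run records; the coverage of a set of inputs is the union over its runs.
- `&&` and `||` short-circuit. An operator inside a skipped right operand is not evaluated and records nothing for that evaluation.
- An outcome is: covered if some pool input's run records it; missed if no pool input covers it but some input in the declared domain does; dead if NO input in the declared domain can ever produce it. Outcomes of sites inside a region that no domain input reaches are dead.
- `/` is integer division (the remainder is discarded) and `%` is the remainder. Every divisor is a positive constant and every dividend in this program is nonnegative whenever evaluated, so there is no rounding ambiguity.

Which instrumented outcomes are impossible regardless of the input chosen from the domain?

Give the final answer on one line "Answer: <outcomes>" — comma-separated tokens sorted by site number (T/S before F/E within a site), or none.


sweeping the full domain (90 inputs) for each outcome:
  reachable outcomes have witnesses, e.g. B1=T (e.g. p=2, v=-3), B1=F (e.g. p=2, v=-3), B2=T (e.g. p=3, v=-3), B2=F (e.g. p=2, v=-3)
Answer: none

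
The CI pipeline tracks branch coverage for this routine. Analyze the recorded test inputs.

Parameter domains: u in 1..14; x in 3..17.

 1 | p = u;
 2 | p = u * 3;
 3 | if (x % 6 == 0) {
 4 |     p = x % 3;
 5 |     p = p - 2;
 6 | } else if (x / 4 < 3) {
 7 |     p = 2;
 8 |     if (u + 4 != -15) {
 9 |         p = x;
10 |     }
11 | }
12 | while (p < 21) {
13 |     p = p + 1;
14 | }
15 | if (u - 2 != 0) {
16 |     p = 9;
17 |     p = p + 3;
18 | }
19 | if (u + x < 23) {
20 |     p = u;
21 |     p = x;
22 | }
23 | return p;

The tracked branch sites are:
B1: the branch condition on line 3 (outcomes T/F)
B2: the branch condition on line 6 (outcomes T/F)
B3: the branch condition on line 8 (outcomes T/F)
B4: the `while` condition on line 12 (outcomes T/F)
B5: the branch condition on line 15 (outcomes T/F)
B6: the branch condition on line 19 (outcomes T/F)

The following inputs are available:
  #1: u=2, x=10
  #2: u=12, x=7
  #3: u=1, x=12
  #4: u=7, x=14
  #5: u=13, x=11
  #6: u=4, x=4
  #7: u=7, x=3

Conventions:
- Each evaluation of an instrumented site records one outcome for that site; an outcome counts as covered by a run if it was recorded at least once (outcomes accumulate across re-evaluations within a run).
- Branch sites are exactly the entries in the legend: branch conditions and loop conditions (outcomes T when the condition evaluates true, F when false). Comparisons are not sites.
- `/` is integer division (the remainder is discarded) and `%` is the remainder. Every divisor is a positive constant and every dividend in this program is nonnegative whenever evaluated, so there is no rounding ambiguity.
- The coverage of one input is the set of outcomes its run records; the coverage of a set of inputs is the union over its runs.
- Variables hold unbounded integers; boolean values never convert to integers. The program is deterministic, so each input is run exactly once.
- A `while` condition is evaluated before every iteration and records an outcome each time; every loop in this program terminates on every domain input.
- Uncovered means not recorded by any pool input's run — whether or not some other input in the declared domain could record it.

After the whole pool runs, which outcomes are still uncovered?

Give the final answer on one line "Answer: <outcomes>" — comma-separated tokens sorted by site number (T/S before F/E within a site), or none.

input #1 (u=2, x=10): events B1->F, B2->T, B3->T, B4->T, B4->T, B4->T, B4->T, B4->T, B4->T, B4->T, B4->T, B4->T, B4->T, B4->T, ...; covers B1=F, B2=T, B3=T, B4=T, B4=F, B5=F, B6=T
input #2 (u=12, x=7): events B1->F, B2->T, B3->T, B4->T, B4->T, B4->T, B4->T, B4->T, B4->T, B4->T, B4->T, B4->T, B4->T, B4->T, ...; covers B1=F, B2=T, B3=T, B4=T, B4=F, B5=T, B6=T
input #3 (u=1, x=12): events B1->T, B4->T, B4->T, B4->T, B4->T, B4->T, B4->T, B4->T, B4->T, B4->T, B4->T, B4->T, B4->T, B4->T, ...; covers B1=T, B4=T, B4=F, B5=T, B6=T
input #4 (u=7, x=14): events B1->F, B2->F, B4->F, B5->T, B6->T; covers B1=F, B2=F, B4=F, B5=T, B6=T
input #5 (u=13, x=11): events B1->F, B2->T, B3->T, B4->T, B4->T, B4->T, B4->T, B4->T, B4->T, B4->T, B4->T, B4->T, B4->T, B4->F, ...; covers B1=F, B2=T, B3=T, B4=T, B4=F, B5=T, B6=F
input #6 (u=4, x=4): events B1->F, B2->T, B3->T, B4->T, B4->T, B4->T, B4->T, B4->T, B4->T, B4->T, B4->T, B4->T, B4->T, B4->T, ...; covers B1=F, B2=T, B3=T, B4=T, B4=F, B5=T, B6=T
input #7 (u=7, x=3): events B1->F, B2->T, B3->T, B4->T, B4->T, B4->T, B4->T, B4->T, B4->T, B4->T, B4->T, B4->T, B4->T, B4->T, ...; covers B1=F, B2=T, B3=T, B4=T, B4=F, B5=T, B6=T
union over the pool: B1=T, B1=F, B2=T, B2=F, B3=T, B4=T, B4=F, B5=T, B5=F, B6=T, B6=F
uncovered (1 of 12): B3=F

Answer: B3=F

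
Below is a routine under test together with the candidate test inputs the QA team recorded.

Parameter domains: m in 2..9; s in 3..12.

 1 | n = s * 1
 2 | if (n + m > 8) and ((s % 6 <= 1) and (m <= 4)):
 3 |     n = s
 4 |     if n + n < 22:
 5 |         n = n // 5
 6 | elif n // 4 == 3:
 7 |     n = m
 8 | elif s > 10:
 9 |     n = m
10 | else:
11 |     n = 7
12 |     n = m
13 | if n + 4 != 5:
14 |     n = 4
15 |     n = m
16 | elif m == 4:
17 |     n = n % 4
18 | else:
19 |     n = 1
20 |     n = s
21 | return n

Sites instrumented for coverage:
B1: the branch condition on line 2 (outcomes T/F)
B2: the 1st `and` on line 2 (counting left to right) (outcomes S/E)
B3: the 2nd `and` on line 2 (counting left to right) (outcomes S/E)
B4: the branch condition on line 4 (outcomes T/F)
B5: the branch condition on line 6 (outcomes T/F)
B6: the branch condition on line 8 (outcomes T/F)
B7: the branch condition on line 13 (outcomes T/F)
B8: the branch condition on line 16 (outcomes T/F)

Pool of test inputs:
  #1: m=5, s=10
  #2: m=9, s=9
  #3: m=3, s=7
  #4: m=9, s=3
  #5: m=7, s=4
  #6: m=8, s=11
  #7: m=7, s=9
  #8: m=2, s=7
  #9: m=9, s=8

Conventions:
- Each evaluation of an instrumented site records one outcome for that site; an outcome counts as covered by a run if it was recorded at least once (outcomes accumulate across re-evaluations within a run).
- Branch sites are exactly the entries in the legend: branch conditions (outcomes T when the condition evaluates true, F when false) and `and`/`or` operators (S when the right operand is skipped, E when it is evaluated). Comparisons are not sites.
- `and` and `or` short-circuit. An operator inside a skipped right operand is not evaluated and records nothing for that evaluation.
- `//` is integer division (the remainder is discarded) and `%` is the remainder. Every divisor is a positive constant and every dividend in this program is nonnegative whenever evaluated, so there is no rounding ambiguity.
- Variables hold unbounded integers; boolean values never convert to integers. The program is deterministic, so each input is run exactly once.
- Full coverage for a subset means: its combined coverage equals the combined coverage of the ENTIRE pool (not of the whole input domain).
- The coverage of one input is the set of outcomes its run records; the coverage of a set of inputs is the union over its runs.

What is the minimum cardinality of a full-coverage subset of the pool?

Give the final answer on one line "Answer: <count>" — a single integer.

test 1 (m=5, s=10) fires B2->E, B3->S, B1->F, B5->F, B6->F, B7->T; hits B1=F, B2=E, B3=S, B5=F, B6=F, B7=T
test 2 (m=9, s=9) fires B2->E, B3->S, B1->F, B5->F, B6->F, B7->T; hits B1=F, B2=E, B3=S, B5=F, B6=F, B7=T
test 3 (m=3, s=7) fires B2->E, B3->E, B1->T, B4->T, B7->F, B8->F; hits B1=T, B2=E, B3=E, B4=T, B7=F, B8=F
test 4 (m=9, s=3) fires B2->E, B3->S, B1->F, B5->F, B6->F, B7->T; hits B1=F, B2=E, B3=S, B5=F, B6=F, B7=T
test 5 (m=7, s=4) fires B2->E, B3->S, B1->F, B5->F, B6->F, B7->T; hits B1=F, B2=E, B3=S, B5=F, B6=F, B7=T
test 6 (m=8, s=11) fires B2->E, B3->S, B1->F, B5->F, B6->T, B7->T; hits B1=F, B2=E, B3=S, B5=F, B6=T, B7=T
test 7 (m=7, s=9) fires B2->E, B3->S, B1->F, B5->F, B6->F, B7->T; hits B1=F, B2=E, B3=S, B5=F, B6=F, B7=T
test 8 (m=2, s=7) fires B2->E, B3->E, B1->T, B4->T, B7->F, B8->F; hits B1=T, B2=E, B3=E, B4=T, B7=F, B8=F
test 9 (m=9, s=8) fires B2->E, B3->S, B1->F, B5->F, B6->F, B7->T; hits B1=F, B2=E, B3=S, B5=F, B6=F, B7=T
the full pool covers 12 outcomes: B1=T, B1=F, B2=E, B3=S, B3=E, B4=T, B5=F, B6=T, B6=F, B7=T, B7=F, B8=F
no size-1 subset reaches all 12 outcomes (best union: 6/12)
no size-2 subset reaches all 12 outcomes (best union: 11/12)
inputs {1, 3, 6} (size 3) cover everything; no size-3 subset with a lexicographically smaller index list covers all 12

Answer: 3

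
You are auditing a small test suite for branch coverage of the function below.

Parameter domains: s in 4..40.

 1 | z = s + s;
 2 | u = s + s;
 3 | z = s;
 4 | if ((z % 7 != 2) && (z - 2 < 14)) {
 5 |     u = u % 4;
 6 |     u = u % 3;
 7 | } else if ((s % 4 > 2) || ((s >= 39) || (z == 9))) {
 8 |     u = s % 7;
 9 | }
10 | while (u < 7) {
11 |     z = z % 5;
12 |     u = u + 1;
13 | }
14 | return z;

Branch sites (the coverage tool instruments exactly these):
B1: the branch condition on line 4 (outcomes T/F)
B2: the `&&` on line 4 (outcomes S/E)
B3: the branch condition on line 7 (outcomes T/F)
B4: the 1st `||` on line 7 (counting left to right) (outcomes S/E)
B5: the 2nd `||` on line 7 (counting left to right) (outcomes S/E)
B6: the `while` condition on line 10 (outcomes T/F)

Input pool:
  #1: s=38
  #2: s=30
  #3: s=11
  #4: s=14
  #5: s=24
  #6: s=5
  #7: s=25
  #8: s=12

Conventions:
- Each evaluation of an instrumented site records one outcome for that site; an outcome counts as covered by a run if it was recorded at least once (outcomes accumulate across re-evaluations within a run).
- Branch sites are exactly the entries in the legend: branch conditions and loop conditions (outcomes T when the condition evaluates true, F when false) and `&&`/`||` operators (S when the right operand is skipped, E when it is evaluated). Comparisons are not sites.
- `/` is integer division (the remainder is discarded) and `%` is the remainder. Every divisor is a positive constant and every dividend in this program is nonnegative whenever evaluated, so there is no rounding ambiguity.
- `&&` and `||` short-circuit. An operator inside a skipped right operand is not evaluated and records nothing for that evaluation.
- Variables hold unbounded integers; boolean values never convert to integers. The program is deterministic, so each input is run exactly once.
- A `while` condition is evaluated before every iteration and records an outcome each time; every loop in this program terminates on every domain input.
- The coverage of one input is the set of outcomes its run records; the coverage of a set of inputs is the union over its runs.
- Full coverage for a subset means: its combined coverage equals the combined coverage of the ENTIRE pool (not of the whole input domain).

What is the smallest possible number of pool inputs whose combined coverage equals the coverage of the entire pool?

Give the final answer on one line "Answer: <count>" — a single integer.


input #1 (s=38): events B2->E, B1->F, B4->E, B5->E, B3->F, B6->F; covers B1=F, B2=E, B3=F, B4=E, B5=E, B6=F
input #2 (s=30): events B2->S, B1->F, B4->E, B5->E, B3->F, B6->F; covers B1=F, B2=S, B3=F, B4=E, B5=E, B6=F
input #3 (s=11): events B2->E, B1->T, B6->T, B6->T, B6->T, B6->T, B6->T, B6->F; covers B1=T, B2=E, B6=T, B6=F
input #4 (s=14): events B2->E, B1->T, B6->T, B6->T, B6->T, B6->T, B6->T, B6->T, B6->T, B6->F; covers B1=T, B2=E, B6=T, B6=F
input #5 (s=24): events B2->E, B1->F, B4->E, B5->E, B3->F, B6->F; covers B1=F, B2=E, B3=F, B4=E, B5=E, B6=F
input #6 (s=5): events B2->E, B1->T, B6->T, B6->T, B6->T, B6->T, B6->T, B6->F; covers B1=T, B2=E, B6=T, B6=F
input #7 (s=25): events B2->E, B1->F, B4->E, B5->E, B3->F, B6->F; covers B1=F, B2=E, B3=F, B4=E, B5=E, B6=F
input #8 (s=12): events B2->E, B1->T, B6->T, B6->T, B6->T, B6->T, B6->T, B6->T, B6->T, B6->F; covers B1=T, B2=E, B6=T, B6=F
union over all inputs: B1=T, B1=F, B2=S, B2=E, B3=F, B4=E, B5=E, B6=T, B6=F (9 outcomes)
no size-1 subset reaches all 9 outcomes (best union: 6/9)
at size 2, {2, 3} reaches all 9 outcomes; every lexicographically earlier size-2 subset fails
Answer: 2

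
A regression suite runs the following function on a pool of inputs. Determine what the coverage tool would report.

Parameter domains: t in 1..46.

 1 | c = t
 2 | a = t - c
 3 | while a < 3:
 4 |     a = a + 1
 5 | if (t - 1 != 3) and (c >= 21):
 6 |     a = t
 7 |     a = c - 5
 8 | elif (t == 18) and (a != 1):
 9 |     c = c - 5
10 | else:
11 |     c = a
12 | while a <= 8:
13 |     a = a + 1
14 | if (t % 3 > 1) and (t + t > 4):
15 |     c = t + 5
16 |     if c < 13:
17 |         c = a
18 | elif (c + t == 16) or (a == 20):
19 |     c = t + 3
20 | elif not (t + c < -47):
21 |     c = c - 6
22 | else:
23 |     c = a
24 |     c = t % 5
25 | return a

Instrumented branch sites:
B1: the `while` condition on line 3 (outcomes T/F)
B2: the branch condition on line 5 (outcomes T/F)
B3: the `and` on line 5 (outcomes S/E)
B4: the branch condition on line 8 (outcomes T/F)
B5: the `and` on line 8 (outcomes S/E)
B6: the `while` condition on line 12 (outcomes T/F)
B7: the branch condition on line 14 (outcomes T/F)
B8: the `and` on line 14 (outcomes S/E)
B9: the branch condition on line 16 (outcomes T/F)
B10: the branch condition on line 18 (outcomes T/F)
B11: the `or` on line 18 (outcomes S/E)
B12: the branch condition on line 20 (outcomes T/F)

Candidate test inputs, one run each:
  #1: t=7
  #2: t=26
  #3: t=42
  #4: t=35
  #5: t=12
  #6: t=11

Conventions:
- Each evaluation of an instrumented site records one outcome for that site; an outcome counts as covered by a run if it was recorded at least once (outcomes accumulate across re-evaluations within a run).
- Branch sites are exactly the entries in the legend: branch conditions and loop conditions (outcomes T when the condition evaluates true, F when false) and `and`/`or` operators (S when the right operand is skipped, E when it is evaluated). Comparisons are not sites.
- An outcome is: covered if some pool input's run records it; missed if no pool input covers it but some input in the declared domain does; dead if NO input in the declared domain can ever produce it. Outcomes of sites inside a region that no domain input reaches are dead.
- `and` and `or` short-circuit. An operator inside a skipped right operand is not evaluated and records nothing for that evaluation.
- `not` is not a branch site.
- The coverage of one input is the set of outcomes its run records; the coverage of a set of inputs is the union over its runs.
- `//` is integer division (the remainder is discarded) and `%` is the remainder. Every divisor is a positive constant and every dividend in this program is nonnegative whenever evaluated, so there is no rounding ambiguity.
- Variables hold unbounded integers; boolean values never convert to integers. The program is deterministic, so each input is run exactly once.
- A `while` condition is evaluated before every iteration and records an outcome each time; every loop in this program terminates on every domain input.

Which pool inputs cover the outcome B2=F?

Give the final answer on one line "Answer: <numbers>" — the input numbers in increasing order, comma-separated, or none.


input #1 (t=7): hits B2=F
input #2 (t=26): never hits B2=F
input #3 (t=42): never hits B2=F
input #4 (t=35): never hits B2=F
input #5 (t=12): hits B2=F
input #6 (t=11): hits B2=F
Answer: 1, 5, 6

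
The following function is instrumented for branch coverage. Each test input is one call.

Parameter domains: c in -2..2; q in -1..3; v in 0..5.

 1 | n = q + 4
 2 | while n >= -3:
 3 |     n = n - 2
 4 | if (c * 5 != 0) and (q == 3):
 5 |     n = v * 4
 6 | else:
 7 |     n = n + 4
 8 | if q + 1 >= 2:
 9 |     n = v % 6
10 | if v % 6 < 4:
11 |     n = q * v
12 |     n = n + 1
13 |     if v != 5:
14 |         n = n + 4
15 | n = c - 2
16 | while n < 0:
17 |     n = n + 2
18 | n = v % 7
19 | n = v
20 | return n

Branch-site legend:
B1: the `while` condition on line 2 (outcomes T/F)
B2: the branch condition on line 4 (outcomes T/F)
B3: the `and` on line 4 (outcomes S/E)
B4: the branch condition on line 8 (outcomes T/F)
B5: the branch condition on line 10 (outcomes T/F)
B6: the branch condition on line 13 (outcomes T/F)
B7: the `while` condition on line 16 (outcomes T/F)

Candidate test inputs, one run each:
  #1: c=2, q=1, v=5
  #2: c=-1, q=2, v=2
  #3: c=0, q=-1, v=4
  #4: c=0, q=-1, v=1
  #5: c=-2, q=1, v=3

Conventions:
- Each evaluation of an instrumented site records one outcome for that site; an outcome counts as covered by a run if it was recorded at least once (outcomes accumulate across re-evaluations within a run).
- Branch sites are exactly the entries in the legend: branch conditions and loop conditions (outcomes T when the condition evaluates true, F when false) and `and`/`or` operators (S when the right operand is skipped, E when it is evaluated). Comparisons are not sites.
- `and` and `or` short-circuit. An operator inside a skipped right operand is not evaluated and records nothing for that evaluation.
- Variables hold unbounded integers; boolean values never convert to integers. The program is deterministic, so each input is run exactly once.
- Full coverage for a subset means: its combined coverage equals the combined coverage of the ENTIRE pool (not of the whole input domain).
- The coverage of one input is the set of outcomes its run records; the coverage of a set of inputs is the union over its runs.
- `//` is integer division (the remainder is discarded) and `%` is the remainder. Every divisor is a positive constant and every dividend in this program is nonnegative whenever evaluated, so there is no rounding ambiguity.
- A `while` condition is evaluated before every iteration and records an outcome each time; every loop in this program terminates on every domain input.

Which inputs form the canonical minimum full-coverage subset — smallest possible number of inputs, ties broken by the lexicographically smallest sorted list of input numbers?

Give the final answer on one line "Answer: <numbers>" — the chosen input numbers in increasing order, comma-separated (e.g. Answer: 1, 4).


input #1 (c=2, q=1, v=5): covers B1=T, B1=F, B2=F, B3=E, B4=T, B5=F, B7=F
input #2 (c=-1, q=2, v=2): covers B1=T, B1=F, B2=F, B3=E, B4=T, B5=T, B6=T, B7=T, B7=F
input #3 (c=0, q=-1, v=4): covers B1=T, B1=F, B2=F, B3=S, B4=F, B5=F, B7=T, B7=F
input #4 (c=0, q=-1, v=1): covers B1=T, B1=F, B2=F, B3=S, B4=F, B5=T, B6=T, B7=T, B7=F
input #5 (c=-2, q=1, v=3): covers B1=T, B1=F, B2=F, B3=E, B4=T, B5=T, B6=T, B7=T, B7=F
the full pool covers 12 outcomes: B1=T, B1=F, B2=F, B3=S, B3=E, B4=T, B4=F, B5=T, B5=F, B6=T, B7=T, B7=F
checked all size-1 subsets: none covers 12 outcomes (max 9/12)
at size 2, {1, 4} reaches all 12 outcomes; every lexicographically earlier size-2 subset fails
Answer: 1, 4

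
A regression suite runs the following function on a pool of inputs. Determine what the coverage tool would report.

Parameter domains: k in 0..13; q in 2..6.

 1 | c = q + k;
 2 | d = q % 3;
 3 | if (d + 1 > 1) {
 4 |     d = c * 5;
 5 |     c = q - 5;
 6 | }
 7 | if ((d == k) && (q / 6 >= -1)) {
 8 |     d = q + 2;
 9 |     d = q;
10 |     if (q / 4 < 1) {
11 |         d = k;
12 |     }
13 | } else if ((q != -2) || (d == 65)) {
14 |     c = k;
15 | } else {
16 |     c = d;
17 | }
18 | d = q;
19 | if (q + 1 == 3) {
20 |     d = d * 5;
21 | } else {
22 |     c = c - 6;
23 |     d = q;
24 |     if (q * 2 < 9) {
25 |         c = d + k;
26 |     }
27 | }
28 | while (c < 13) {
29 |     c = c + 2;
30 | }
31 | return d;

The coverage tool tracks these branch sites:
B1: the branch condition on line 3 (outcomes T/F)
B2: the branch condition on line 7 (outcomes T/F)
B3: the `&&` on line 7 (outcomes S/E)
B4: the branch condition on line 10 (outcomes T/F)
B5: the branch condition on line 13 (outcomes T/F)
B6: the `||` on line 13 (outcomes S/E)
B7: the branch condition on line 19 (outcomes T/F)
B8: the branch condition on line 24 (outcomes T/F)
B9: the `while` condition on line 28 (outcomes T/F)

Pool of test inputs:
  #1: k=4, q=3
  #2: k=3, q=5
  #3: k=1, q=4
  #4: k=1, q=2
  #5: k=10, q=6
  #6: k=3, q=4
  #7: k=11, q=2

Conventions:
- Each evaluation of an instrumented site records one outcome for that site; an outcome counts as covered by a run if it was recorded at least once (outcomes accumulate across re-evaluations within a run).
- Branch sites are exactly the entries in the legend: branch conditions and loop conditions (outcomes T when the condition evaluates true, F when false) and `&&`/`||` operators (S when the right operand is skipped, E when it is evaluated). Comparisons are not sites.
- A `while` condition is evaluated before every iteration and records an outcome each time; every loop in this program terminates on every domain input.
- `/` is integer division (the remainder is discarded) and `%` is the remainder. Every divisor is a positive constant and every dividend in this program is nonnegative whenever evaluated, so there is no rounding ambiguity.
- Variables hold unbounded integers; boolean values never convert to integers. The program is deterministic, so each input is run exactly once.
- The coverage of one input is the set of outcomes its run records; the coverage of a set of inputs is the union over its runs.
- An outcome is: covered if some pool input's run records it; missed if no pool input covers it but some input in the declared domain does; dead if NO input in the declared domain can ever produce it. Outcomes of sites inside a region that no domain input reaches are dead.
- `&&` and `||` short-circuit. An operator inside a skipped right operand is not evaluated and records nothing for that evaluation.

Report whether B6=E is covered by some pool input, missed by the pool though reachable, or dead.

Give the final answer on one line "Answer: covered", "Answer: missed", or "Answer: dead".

no pool input records B6=E
checking all 70 inputs in the declared domain: B6=E is never recorded -> dead

Answer: dead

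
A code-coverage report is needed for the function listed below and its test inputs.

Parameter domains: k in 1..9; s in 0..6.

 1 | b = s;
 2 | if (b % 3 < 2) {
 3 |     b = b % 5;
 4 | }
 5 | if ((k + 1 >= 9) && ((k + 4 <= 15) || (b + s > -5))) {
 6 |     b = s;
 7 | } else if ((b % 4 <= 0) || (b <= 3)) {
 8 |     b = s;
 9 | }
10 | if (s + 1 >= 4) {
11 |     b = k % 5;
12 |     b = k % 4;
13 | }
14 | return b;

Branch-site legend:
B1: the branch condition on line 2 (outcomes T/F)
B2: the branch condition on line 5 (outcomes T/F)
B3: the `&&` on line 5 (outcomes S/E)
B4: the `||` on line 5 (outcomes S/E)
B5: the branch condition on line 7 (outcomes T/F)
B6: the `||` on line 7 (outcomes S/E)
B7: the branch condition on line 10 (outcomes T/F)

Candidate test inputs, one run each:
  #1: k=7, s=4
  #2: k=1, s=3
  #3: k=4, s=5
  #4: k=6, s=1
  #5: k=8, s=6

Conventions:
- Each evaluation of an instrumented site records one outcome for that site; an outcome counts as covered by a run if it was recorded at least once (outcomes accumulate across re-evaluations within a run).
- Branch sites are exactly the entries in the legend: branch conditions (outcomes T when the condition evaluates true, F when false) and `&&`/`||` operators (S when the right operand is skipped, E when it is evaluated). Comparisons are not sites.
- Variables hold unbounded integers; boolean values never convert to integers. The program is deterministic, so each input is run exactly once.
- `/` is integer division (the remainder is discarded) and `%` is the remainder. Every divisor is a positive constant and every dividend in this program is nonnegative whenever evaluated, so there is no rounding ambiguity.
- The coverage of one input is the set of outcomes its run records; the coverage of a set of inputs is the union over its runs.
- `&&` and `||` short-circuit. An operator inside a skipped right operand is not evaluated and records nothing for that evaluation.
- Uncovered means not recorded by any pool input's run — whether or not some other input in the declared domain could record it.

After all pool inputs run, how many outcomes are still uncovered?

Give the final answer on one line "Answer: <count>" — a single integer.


run #1 (k=7, s=4) runs B1->T, B3->S, B2->F, B6->S, B5->T, B7->T; records B1=T, B2=F, B3=S, B5=T, B6=S, B7=T
run #2 (k=1, s=3) runs B1->T, B3->S, B2->F, B6->E, B5->T, B7->T; records B1=T, B2=F, B3=S, B5=T, B6=E, B7=T
run #3 (k=4, s=5) runs B1->F, B3->S, B2->F, B6->E, B5->F, B7->T; records B1=F, B2=F, B3=S, B5=F, B6=E, B7=T
run #4 (k=6, s=1) runs B1->T, B3->S, B2->F, B6->E, B5->T, B7->F; records B1=T, B2=F, B3=S, B5=T, B6=E, B7=F
run #5 (k=8, s=6) runs B1->T, B3->E, B4->S, B2->T, B7->T; records B1=T, B2=T, B3=E, B4=S, B7=T
union over the pool: B1=T, B1=F, B2=T, B2=F, B3=S, B3=E, B4=S, B5=T, B5=F, B6=S, B6=E, B7=T, B7=F
uncovered (1 of 14): B4=E
Answer: 1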